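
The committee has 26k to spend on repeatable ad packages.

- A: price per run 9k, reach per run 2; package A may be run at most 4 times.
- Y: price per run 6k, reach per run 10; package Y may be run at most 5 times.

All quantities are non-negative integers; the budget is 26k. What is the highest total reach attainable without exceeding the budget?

40

Y has the best ratio (10/6); taking only Y gives at most 4×10 = 40 (stopped by the price limit).
Optimal: 4×Y: price 24 ≤ 26, reach 4·10 = 40.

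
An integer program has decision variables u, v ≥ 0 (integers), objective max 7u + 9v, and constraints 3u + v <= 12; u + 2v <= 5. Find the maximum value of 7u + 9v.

Relaxing integrality, the LP optimum is 32.00 at (u,v) = (3.8, 0.6), which is not an integer point.
(u,v)=(3,1): 3·3+1·1=10≤12, 1·3+2·1=5≤5, objective 30.
(u,v)=(4,0): 3·4+1·0=12≤12, 1·4+2·0=4≤5, objective 28.
The best lattice point is (3,1), giving 30.

30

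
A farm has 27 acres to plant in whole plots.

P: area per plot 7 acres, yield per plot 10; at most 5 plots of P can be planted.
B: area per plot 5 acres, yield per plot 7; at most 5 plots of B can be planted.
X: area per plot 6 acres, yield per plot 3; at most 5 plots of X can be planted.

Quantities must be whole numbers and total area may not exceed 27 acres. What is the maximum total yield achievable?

38

This is a bounded integer knapsack.
P has the best ratio (10/7); taking only P gives at most 3×10 = 30 (stopped by the area limit).
Mixing does better — 1×P and 4×B: area 27 ≤ 27, yield 1·10 + 4·7 = 38.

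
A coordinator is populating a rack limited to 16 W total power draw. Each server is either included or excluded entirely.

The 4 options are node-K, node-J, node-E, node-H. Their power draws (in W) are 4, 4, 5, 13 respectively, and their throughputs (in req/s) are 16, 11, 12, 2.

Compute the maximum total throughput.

39

Take node-K, node-J, and node-E: power draw 4 + 4 + 5 = 13 ≤ 16, throughput 16 + 11 + 12 = 39.
No other feasible combination does better.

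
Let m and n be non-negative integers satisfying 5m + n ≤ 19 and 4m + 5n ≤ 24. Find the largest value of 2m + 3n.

14

The continuous relaxation peaks at (0, 4.8) with value 14.40; rounding to a feasible lattice point costs some objective.
(m,n)=(1,4): 5·1+1·4=9≤19, 4·1+5·4=24≤24, objective 14.
(m,n)=(2,3): 5·2+1·3=13≤19, 4·2+5·3=23≤24, objective 13.
(m,n)=(0,4): 5·0+1·4=4≤19, 4·0+5·4=20≤24, objective 12.
The best lattice point is (1,4), giving 14.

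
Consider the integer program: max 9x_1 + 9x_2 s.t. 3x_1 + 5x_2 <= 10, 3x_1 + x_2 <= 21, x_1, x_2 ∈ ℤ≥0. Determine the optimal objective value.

(x_1,x_2)=(3,0): 3·3+5·0=9≤10, 3·3+1·0=9≤21, objective 27.
(x_1,x_2)=(2,0): 3·2+5·0=6≤10, 3·2+1·0=6≤21, objective 18.
No feasible integer point exceeds 27.

27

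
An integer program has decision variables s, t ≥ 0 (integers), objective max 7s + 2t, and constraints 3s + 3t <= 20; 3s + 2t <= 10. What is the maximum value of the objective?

21

Relaxing integrality, the LP optimum is 23.33 at (s,t) = (3.33, 0), which is not an integer point.
(s,t)=(3,0): 3·3+3·0=9≤20, 3·3+2·0=9≤10, objective 21.
(s,t)=(2,1): 3·2+3·1=9≤20, 3·2+2·1=8≤10, objective 16.
(s,t)=(2,0): 3·2+3·0=6≤20, 3·2+2·0=6≤10, objective 14.
No feasible integer point exceeds 21.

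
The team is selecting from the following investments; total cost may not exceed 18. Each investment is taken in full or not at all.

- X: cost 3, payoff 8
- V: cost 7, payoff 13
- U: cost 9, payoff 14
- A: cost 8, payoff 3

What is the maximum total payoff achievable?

27

This is a 0-1 knapsack instance.
Take V and U: cost 7 + 9 = 16 ≤ 18, payoff 13 + 14 = 27.
No other feasible combination does better.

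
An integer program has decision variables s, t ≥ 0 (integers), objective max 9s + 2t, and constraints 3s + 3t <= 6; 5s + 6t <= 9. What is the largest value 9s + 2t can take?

Relaxing integrality, the LP optimum is 16.20 at (s,t) = (1.8, 0), which is not an integer point.
(s,t)=(1,0): 3·1+3·0=3≤6, 5·1+6·0=5≤9, objective 9.
(s,t)=(0,1): 3·0+3·1=3≤6, 5·0+6·1=6≤9, objective 2.
(s,t)=(0,0): 3·0+3·0=0≤6, 5·0+6·0=0≤9, objective 0.
The best lattice point is (1,0), giving 9.

9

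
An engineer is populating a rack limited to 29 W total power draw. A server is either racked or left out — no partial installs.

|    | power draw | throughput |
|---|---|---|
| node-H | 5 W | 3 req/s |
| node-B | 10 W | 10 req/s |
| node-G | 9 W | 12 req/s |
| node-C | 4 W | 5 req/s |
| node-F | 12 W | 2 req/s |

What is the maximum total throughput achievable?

Take node-H, node-B, node-G, and node-C: power draw 5 + 10 + 9 + 4 = 28 ≤ 29, throughput 3 + 10 + 12 + 5 = 30.
No other feasible combination does better.

30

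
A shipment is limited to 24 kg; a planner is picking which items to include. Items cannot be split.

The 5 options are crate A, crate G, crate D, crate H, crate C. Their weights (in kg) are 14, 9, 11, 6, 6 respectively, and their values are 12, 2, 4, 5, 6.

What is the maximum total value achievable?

18

crate A + crate H: weight 14 + 6 = 20 ≤ 24, value 12 + 5 = 17.
crate A + crate C: weight 14 + 6 = 20 ≤ 24, value 12 + 6 = 18.
crate D + crate H + crate C: weight 11 + 6 + 6 = 23 ≤ 24, value 4 + 5 + 6 = 15.
Best is crate A and crate C with total value 18.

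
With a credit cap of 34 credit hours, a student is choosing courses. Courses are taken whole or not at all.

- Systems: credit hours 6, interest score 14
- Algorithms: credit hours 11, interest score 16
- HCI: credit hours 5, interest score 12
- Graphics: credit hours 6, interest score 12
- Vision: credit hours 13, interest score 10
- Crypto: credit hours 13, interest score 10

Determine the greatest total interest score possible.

Take Systems, Algorithms, HCI, and Graphics: credit hours 6 + 11 + 5 + 6 = 28 ≤ 34, interest score 14 + 16 + 12 + 12 = 54.
No other feasible combination does better.

54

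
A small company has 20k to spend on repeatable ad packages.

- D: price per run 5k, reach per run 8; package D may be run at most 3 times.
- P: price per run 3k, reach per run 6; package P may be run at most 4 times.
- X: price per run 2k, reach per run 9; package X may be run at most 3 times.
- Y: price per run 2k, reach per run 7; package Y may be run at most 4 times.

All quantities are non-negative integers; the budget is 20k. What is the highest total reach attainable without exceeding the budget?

X has the best ratio (9/2); taking only X gives at most 3×9 = 27 (stopped by the supply cap of 3).
Mixing does better — 2×P, 3×X, and 4×Y: price 20 ≤ 20, reach 2·6 + 3·9 + 4·7 = 67.

67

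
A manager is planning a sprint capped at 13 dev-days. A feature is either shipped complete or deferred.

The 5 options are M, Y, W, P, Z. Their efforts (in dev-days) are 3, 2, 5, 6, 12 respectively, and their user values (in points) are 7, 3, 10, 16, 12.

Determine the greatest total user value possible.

29

M + Y + P: effort 3 + 2 + 6 = 11 ≤ 13, user value 7 + 3 + 16 = 26.
Y + W + P: effort 2 + 5 + 6 = 13 ≤ 13, user value 3 + 10 + 16 = 29.
Best is Y, W, and P with total user value 29.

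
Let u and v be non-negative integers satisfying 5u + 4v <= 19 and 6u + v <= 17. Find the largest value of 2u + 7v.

28

The continuous relaxation peaks at (0, 4.75) with value 33.25; rounding to a feasible lattice point costs some objective.
(u,v)=(0,4): 5·0+4·4=16≤19, 6·0+1·4=4≤17, objective 28.
(u,v)=(1,3): 5·1+4·3=17≤19, 6·1+1·3=9≤17, objective 23.
(u,v)=(0,3): 5·0+4·3=12≤19, 6·0+1·3=3≤17, objective 21.
Maximum is 28 at (u,v)=(0,4).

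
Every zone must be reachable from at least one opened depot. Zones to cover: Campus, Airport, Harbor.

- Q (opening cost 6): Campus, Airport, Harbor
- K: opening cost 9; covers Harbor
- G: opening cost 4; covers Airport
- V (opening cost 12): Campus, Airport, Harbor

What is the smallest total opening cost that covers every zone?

6

Q alone covers Campus, Airport, Harbor — every zone.
Total opening cost: 6.
No cover costs less than 6.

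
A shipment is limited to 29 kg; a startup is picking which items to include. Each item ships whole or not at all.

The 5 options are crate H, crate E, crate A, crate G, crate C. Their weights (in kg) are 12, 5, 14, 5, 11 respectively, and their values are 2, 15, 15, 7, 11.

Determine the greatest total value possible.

37

Allowing fractional choices, the relaxed optimum would be about 42.0, but items are indivisible.
crate E + crate A: weight 5 + 14 = 19 ≤ 29, value 15 + 15 = 30.
crate E + crate G + crate C: weight 5 + 5 + 11 = 21 ≤ 29, value 15 + 7 + 11 = 33.
crate E + crate A + crate G: weight 5 + 14 + 5 = 24 ≤ 29, value 15 + 15 + 7 = 37.
Best is crate E, crate A, and crate G with total value 37.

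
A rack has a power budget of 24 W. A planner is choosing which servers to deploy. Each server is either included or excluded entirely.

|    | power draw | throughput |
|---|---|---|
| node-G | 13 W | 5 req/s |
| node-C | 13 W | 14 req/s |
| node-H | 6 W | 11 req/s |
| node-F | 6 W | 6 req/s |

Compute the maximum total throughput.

25

Take node-C and node-H: power draw 13 + 6 = 19 ≤ 24, throughput 14 + 11 = 25.
No other feasible combination does better.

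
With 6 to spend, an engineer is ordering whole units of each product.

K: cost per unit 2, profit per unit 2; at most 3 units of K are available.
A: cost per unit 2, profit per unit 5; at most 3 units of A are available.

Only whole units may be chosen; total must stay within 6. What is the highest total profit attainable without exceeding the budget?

This is a bounded integer knapsack.
1×K and 2×A: cost 6 ≤ 6, profit 1·2 + 2·5 = 12.
3×A: cost 6 ≤ 6, profit 3·5 = 15.
Best is 15.

15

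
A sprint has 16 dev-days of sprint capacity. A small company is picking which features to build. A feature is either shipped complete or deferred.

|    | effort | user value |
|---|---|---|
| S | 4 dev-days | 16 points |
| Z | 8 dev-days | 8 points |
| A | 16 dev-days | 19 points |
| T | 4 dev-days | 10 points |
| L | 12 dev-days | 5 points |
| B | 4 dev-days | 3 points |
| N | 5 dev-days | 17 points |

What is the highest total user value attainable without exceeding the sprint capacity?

Take S, T, and N: effort 4 + 4 + 5 = 13 ≤ 16, user value 16 + 10 + 17 = 43.
No other feasible combination does better.

43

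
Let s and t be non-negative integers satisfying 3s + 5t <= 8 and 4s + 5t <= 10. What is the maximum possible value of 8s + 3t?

Relaxing integrality, the LP optimum is 20.00 at (s,t) = (2.5, 0), which is not an integer point.
(s,t)=(2,0): 3·2+5·0=6≤8, 4·2+5·0=8≤10, objective 16.
(s,t)=(1,1): 3·1+5·1=8≤8, 4·1+5·1=9≤10, objective 11.
Maximum is 16 at (s,t)=(2,0).

16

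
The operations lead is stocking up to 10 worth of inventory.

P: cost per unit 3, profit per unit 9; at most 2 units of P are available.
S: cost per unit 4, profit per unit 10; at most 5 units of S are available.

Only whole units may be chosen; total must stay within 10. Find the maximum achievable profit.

28

2×P and 1×S: cost 10 ≤ 10, profit 2·9 + 1·10 = 28.
2×S: cost 8 ≤ 10, profit 2·10 = 20.
Best is 28.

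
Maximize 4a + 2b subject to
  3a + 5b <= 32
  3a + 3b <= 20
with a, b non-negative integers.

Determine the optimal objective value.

The continuous relaxation peaks at (6.67, 0) with value 26.67; rounding to a feasible lattice point costs some objective.
(a,b)=(6,0): 3·6+5·0=18≤32, 3·6+3·0=18≤20, objective 24.
(a,b)=(5,1): 3·5+5·1=20≤32, 3·5+3·1=18≤20, objective 22.
No feasible integer point exceeds 24.

24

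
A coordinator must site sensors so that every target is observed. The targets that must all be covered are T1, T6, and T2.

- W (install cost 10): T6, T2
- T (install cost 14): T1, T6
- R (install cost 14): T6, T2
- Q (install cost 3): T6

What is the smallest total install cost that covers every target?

24

The greedy cost-per-new-target heuristic would pick Q, W, and T for 27, but a cheaper cover exists.
Choose W and T: together they cover T1, T6, T2 — every target.
Total install cost: 10 + 14 = 24.
No cover costs less than 24.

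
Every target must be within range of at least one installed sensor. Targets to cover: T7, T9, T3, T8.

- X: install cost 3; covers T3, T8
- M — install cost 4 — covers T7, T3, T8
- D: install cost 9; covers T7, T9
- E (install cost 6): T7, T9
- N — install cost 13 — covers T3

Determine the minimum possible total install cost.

The greedy cost-per-new-target heuristic would pick M and E for 10, but a cheaper cover exists.
Choose X and E: together they cover T7, T9, T3, T8 — every target.
Total install cost: 3 + 6 = 9.
No cover costs less than 9.

9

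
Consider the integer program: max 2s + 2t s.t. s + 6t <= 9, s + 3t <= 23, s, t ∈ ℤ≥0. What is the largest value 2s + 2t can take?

(s,t)=(9,0) is feasible, giving 18.
(s,t)=(8,0) is feasible, giving 16.
The best lattice point is (9,0), giving 18.

18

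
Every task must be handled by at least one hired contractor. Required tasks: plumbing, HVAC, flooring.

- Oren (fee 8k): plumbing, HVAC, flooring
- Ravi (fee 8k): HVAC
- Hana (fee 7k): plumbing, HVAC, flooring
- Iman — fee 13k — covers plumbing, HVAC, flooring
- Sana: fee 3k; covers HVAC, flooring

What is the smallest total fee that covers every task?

7

The greedy cost-per-new-task heuristic would pick Sana and Hana for 10, but a cheaper cover exists.
Hana alone covers plumbing, HVAC, flooring — every task.
Total fee: 7.
No cover costs less than 7.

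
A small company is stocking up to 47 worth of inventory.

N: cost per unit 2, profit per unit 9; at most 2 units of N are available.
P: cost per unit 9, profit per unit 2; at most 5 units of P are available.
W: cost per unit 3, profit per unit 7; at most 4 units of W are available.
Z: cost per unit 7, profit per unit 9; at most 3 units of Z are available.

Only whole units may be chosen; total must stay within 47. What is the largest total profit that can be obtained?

N has the best ratio (9/2); taking only N gives at most 2×9 = 18 (stopped by the supply cap of 2).
Mixing does better — 2×N, 1×P, 4×W, and 3×Z: cost 46 ≤ 47, profit 2·9 + 1·2 + 4·7 + 3·9 = 75.

75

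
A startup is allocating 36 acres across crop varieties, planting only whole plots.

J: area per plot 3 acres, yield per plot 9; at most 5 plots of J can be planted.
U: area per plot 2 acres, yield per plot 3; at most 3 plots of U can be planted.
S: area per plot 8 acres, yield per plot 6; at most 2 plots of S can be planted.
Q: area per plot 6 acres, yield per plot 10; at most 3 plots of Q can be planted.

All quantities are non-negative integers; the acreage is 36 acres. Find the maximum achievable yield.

78

J has the best ratio (9/3); taking only J gives at most 5×9 = 45 (stopped by the supply cap of 5).
Mixing does better — 5×J, 1×U, and 3×Q: area 35 ≤ 36, yield 5·9 + 1·3 + 3·10 = 78.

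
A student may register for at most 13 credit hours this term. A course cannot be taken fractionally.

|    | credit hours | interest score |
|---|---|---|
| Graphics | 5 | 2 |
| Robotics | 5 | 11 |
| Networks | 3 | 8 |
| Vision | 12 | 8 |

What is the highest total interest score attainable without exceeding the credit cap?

21

Treat it as a binary knapsack problem.
Allowing fractional choices, the relaxed optimum would be about 22.3, but courses are indivisible.
Robotics + Networks: credit hours 5 + 3 = 8 ≤ 13, interest score 11 + 8 = 19.
Graphics + Robotics: credit hours 5 + 5 = 10 ≤ 13, interest score 2 + 11 = 13.
Graphics + Robotics + Networks: credit hours 5 + 5 + 3 = 13 ≤ 13, interest score 2 + 11 + 8 = 21.
Best is Graphics, Robotics, and Networks with total interest score 21.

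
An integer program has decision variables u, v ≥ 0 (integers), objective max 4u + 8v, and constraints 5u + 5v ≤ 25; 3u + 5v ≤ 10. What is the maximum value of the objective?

16

(u,v)=(0,2) is feasible, giving 16.
(u,v)=(1,1) is feasible, giving 12.
(u,v)=(0,1) is feasible, giving 8.
Maximum is 16 at (u,v)=(0,2).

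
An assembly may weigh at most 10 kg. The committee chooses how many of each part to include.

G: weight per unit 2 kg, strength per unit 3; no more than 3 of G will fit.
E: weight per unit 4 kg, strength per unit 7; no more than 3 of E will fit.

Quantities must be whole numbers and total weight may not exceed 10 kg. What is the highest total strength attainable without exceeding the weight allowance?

E has the best ratio (7/4); taking only E gives at most 2×7 = 14 (stopped by the weight limit).
Mixing does better — 1×G and 2×E: weight 10 ≤ 10, strength 1·3 + 2·7 = 17.

17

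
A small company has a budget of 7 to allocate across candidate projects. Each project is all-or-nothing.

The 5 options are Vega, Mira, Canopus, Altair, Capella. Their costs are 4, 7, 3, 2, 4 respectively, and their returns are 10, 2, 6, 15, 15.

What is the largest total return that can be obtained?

Allowing fractional choices, the relaxed optimum would be about 32.5, but projects are indivisible.
Altair + Capella: cost 2 + 4 = 6 ≤ 7, return 15 + 15 = 30.
Canopus + Altair: cost 3 + 2 = 5 ≤ 7, return 6 + 15 = 21.
Vega + Altair: cost 4 + 2 = 6 ≤ 7, return 10 + 15 = 25.
Best is Altair and Capella with total return 30.

30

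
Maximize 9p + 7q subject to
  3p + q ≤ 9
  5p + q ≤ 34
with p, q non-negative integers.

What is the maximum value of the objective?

63

(p,q)=(0,9): 3·0+1·9=9≤9, 5·0+1·9=9≤34, objective 63.
(p,q)=(0,8): 3·0+1·8=8≤9, 5·0+1·8=8≤34, objective 56.
The best lattice point is (0,9), giving 63.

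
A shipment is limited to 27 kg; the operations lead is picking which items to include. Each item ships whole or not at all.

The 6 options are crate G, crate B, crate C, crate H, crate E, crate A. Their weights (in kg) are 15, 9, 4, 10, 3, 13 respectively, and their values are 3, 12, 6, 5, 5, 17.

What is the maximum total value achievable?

crate B + crate A: weight 9 + 13 = 22 ≤ 27, value 12 + 17 = 29.
crate B + crate E + crate A: weight 9 + 3 + 13 = 25 ≤ 27, value 12 + 5 + 17 = 34.
crate B + crate C + crate A: weight 9 + 4 + 13 = 26 ≤ 27, value 12 + 6 + 17 = 35.
Best is crate B, crate C, and crate A with total value 35.

35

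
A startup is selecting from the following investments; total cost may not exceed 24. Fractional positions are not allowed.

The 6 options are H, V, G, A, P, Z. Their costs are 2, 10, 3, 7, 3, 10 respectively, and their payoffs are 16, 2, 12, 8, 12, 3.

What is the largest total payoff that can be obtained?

48

This is an integer program with binary decision variables.
Take H, G, A, and P: cost 2 + 3 + 7 + 3 = 15 ≤ 24, payoff 16 + 12 + 8 + 12 = 48.
No other feasible combination does better.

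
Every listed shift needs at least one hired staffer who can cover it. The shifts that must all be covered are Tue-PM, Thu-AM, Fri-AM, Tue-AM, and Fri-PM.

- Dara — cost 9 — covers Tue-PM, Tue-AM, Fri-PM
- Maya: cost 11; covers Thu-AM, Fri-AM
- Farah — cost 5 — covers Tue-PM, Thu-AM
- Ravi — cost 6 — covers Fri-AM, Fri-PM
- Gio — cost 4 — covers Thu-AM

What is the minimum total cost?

The greedy cost-per-new-shift heuristic would pick Farah, Ravi, and Dara for 20, but a cheaper cover exists.
Choose Dara, Ravi, and Gio: together they cover Tue-PM, Thu-AM, Fri-AM, Tue-AM, Fri-PM — every shift.
Total cost: 9 + 6 + 4 = 19.
No cover costs less than 19.

19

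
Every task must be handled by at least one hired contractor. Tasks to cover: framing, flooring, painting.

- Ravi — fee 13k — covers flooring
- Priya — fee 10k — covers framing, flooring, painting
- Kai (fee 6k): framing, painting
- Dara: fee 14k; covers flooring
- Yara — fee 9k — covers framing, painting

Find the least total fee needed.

10

The greedy cost-per-new-task heuristic would pick Kai and Priya for 16, but a cheaper cover exists.
Priya alone covers framing, flooring, painting — every task.
Total fee: 10.
No cover costs less than 10.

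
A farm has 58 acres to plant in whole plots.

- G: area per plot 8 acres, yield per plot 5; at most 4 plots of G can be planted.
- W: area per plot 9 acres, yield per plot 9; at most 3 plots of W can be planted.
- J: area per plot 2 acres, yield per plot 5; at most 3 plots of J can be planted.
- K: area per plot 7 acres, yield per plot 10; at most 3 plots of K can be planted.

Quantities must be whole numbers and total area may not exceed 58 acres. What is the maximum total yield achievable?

72

This is a bounded integer knapsack.
J has the best ratio (5/2); taking only J gives at most 3×5 = 15 (stopped by the supply cap of 3).
Mixing does better — 3×W, 3×J, and 3×K: area 54 ≤ 58, yield 3·9 + 3·5 + 3·10 = 72.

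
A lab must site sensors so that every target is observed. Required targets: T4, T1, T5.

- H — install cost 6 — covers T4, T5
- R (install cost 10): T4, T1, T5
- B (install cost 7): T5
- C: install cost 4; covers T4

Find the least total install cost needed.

The greedy cost-per-new-target heuristic would pick H and R for 16, but a cheaper cover exists.
R alone covers T4, T1, T5 — every target.
Total install cost: 10.
No cover costs less than 10.

10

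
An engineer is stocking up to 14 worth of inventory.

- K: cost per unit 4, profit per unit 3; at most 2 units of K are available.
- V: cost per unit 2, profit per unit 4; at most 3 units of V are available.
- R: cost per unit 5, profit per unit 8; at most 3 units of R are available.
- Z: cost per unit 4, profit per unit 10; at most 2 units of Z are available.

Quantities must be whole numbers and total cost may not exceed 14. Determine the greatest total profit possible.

32

This is a bounded integer knapsack.
Take 3×V and 2×Z: cost 14 ≤ 14, profit 3·4 + 2·10 = 32.
Z has the best ratio (10/4) and is taken to its limit of 2; remaining capacity is filled optimally with the others.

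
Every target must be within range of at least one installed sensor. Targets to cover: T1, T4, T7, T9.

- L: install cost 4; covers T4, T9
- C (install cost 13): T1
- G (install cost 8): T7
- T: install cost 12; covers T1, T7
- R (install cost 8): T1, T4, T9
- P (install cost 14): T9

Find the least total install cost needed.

Choose L and T: together they cover T1, T4, T7, T9 — every target.
Total install cost: 4 + 12 = 16.
No cover costs less than 16.

16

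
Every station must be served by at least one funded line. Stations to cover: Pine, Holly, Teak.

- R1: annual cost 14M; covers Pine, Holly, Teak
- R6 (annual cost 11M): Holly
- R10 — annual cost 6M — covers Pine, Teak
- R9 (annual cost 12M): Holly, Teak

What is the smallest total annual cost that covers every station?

This is an integer covering problem.
The greedy cost-per-new-station heuristic would pick R10 and R6 for 17, but a cheaper cover exists.
R1 alone covers Pine, Holly, Teak — every station.
Total annual cost: 14.
No cover costs less than 14.

14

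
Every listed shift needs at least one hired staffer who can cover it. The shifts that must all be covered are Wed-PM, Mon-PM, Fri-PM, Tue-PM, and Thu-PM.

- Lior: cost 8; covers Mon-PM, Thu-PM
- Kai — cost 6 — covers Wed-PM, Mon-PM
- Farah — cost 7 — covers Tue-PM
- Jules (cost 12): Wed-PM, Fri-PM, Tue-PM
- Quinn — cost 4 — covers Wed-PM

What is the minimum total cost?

The greedy cost-per-new-shift heuristic would pick Kai, Jules, and Lior for 26, but a cheaper cover exists.
Choose Lior and Jules: together they cover Wed-PM, Mon-PM, Fri-PM, Tue-PM, Thu-PM — every shift.
Total cost: 8 + 12 = 20.
No cover costs less than 20.

20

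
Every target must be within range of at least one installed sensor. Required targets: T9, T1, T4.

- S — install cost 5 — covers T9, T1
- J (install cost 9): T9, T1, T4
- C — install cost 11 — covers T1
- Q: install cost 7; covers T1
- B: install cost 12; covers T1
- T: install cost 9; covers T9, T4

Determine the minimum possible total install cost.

9

J alone covers T9, T1, T4 — every target.
Total install cost: 9.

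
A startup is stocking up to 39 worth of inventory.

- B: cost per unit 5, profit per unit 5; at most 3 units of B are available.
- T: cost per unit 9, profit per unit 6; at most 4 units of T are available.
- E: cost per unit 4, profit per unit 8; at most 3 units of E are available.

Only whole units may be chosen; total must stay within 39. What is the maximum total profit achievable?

Take 3×B, 1×T, and 3×E: cost 36 ≤ 39, profit 3·5 + 1·6 + 3·8 = 45.
E has the best ratio (8/4) and is taken to its limit of 3; remaining capacity is filled optimally with the others.

45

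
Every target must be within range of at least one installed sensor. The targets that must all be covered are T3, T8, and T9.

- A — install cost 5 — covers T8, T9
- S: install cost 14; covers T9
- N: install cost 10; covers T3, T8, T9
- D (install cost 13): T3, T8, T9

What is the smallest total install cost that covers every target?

10

This is a weighted set-cover instance.
The greedy cost-per-new-target heuristic would pick A and N for 15, but a cheaper cover exists.
N alone covers T3, T8, T9 — every target.
Total install cost: 10.
No cover costs less than 10.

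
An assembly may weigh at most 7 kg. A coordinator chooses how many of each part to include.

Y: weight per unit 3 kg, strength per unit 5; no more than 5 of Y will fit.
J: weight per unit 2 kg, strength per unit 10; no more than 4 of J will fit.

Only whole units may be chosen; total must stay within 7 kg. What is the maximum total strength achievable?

3×J: weight 6 ≤ 7, strength 3·10 = 30.
1×Y and 2×J: weight 7 ≤ 7, strength 1·5 + 2·10 = 25.
Best is 30.

30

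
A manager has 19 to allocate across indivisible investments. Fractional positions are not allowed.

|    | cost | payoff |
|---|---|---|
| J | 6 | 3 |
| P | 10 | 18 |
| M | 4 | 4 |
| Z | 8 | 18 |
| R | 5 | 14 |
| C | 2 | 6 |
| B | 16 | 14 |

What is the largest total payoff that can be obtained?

42

P + R + C: cost 10 + 5 + 2 = 17 ≤ 19, payoff 18 + 14 + 6 = 38.
Z + R + C: cost 8 + 5 + 2 = 15 ≤ 19, payoff 18 + 14 + 6 = 38.
M + Z + R + C: cost 4 + 8 + 5 + 2 = 19 ≤ 19, payoff 4 + 18 + 14 + 6 = 42.
Best is M, Z, R, and C with total payoff 42.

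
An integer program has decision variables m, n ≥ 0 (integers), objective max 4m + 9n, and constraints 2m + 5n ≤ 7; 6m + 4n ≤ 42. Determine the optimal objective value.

The continuous relaxation peaks at (3.5, 0) with value 14.00; rounding to a feasible lattice point costs some objective.
(m,n)=(1,1): 2·1+5·1=7≤7, 6·1+4·1=10≤42, objective 13.
(m,n)=(3,0): 2·3+5·0=6≤7, 6·3+4·0=18≤42, objective 12.
(m,n)=(0,1): 2·0+5·1=5≤7, 6·0+4·1=4≤42, objective 9.
The best lattice point is (1,1), giving 13.

13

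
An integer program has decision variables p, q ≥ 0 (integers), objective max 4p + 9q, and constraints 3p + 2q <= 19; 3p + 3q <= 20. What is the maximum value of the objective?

54

The continuous relaxation peaks at (0, 6.67) with value 60.00; rounding to a feasible lattice point costs some objective.
(p,q)=(0,6): 3·0+2·6=12≤19, 3·0+3·6=18≤20, objective 54.
(p,q)=(1,5): 3·1+2·5=13≤19, 3·1+3·5=18≤20, objective 49.
The best lattice point is (0,6), giving 54.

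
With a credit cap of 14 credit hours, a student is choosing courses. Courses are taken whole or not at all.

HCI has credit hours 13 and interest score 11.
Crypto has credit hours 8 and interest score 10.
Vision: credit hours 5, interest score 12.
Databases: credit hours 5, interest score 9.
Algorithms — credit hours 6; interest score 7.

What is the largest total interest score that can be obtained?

Treat it as a binary knapsack problem.
Allowing fractional choices, the relaxed optimum would be about 26.0, but courses are indivisible.
Vision + Databases: credit hours 5 + 5 = 10 ≤ 14, interest score 12 + 9 = 21.
Vision + Algorithms: credit hours 5 + 6 = 11 ≤ 14, interest score 12 + 7 = 19.
Crypto + Vision: credit hours 8 + 5 = 13 ≤ 14, interest score 10 + 12 = 22.
Best is Crypto and Vision with total interest score 22.

22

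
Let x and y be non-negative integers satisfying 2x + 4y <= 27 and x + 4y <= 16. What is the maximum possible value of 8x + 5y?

Relaxing integrality, the LP optimum is 108.00 at (x,y) = (13.5, 0), which is not an integer point.
(x,y)=(13,0) is feasible, giving 104.
(x,y)=(12,0) is feasible, giving 96.
No feasible integer point exceeds 104.

104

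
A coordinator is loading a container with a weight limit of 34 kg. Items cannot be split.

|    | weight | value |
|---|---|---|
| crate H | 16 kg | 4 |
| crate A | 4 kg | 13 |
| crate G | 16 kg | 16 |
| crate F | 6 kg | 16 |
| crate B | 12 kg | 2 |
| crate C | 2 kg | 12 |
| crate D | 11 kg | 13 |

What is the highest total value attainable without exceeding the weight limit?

57

Treat it as a binary knapsack problem.
Allowing fractional choices, the relaxed optimum would be about 65.0, but items are indivisible.
crate A + crate G + crate F + crate C: weight 4 + 16 + 6 + 2 = 28 ≤ 34, value 13 + 16 + 16 + 12 = 57.
crate A + crate G + crate C + crate D: weight 4 + 16 + 2 + 11 = 33 ≤ 34, value 13 + 16 + 12 + 13 = 54.
crate A + crate F + crate C + crate D: weight 4 + 6 + 2 + 11 = 23 ≤ 34, value 13 + 16 + 12 + 13 = 54.
Best is crate A, crate G, crate F, and crate C with total value 57.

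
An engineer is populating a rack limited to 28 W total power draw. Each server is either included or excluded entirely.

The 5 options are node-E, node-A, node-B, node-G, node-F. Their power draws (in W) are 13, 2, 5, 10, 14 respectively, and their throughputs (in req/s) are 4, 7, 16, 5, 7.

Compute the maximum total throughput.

30

This is a 0-1 knapsack instance.
Allowing fractional choices, the relaxed optimum would be about 33.5, but servers are indivisible.
node-A + node-B + node-G: power draw 2 + 5 + 10 = 17 ≤ 28, throughput 7 + 16 + 5 = 28.
node-A + node-B + node-F: power draw 2 + 5 + 14 = 21 ≤ 28, throughput 7 + 16 + 7 = 30.
Best is node-A, node-B, and node-F with total throughput 30.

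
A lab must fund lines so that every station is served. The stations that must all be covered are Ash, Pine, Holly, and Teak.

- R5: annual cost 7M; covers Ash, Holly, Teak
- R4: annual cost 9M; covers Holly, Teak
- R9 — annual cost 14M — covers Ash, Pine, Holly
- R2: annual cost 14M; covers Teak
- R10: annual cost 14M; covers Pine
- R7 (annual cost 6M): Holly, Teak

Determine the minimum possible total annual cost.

20

The greedy cost-per-new-station heuristic would pick R5 and R9 for 21, but a cheaper cover exists.
Choose R9 and R7: together they cover Ash, Pine, Holly, Teak — every station.
Total annual cost: 14 + 6 = 20.
No cover costs less than 20.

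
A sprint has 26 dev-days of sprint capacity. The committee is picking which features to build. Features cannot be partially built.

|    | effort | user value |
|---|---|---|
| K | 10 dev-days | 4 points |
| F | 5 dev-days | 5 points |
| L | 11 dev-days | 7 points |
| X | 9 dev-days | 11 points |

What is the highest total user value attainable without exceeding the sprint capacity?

23

Allowing fractional choices, the relaxed optimum would be about 23.4, but features are indivisible.
F + L + X: effort 5 + 11 + 9 = 25 ≤ 26, user value 5 + 7 + 11 = 23.
K + F + X: effort 10 + 5 + 9 = 24 ≤ 26, user value 4 + 5 + 11 = 20.
L + X: effort 11 + 9 = 20 ≤ 26, user value 7 + 11 = 18.
Best is F, L, and X with total user value 23.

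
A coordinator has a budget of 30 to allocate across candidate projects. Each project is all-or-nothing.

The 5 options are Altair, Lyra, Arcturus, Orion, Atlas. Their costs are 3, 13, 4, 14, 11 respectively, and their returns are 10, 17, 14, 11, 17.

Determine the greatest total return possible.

48

Allowing fractional choices, the relaxed optimum would be about 56.7, but projects are indivisible.
Lyra + Arcturus + Atlas: cost 13 + 4 + 11 = 28 ≤ 30, return 17 + 14 + 17 = 48.
Altair + Lyra + Atlas: cost 3 + 13 + 11 = 27 ≤ 30, return 10 + 17 + 17 = 44.
Best is Lyra, Arcturus, and Atlas with total return 48.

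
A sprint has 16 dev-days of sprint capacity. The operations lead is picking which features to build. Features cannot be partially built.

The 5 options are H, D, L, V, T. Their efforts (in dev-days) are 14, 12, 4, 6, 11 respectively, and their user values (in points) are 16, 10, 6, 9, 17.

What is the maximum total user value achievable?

L + T: effort 4 + 11 = 15 ≤ 16, user value 6 + 17 = 23.
T: effort 11 ≤ 16, user value 17.
Best is L and T with total user value 23.

23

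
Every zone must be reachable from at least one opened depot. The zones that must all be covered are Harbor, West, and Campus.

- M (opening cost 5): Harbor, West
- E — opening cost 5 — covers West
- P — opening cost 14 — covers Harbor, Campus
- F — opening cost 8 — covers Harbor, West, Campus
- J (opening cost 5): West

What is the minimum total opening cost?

The greedy cost-per-new-zone heuristic would pick M and F for 13, but a cheaper cover exists.
F alone covers Harbor, West, Campus — every zone.
Total opening cost: 8.
No cover costs less than 8.

8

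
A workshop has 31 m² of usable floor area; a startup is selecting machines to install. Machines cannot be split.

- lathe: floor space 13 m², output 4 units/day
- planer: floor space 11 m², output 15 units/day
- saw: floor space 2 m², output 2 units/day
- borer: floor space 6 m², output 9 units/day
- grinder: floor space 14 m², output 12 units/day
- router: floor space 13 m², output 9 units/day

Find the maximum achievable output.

36

Allowing fractional choices, the relaxed optimum would be about 36.3, but machines are indivisible.
planer + saw + grinder: floor space 11 + 2 + 14 = 27 ≤ 31, output 15 + 2 + 12 = 29.
planer + borer + grinder: floor space 11 + 6 + 14 = 31 ≤ 31, output 15 + 9 + 12 = 36.
planer + borer + router: floor space 11 + 6 + 13 = 30 ≤ 31, output 15 + 9 + 9 = 33.
Best is planer, borer, and grinder with total output 36.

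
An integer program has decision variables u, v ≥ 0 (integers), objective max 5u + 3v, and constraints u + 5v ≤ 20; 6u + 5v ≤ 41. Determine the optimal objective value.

33

The continuous relaxation peaks at (6.83, 0) with value 34.17; rounding to a feasible lattice point costs some objective.
(u,v)=(6,1): 1·6+5·1=11≤20, 6·6+5·1=41≤41, objective 33.
(u,v)=(5,2): 1·5+5·2=15≤20, 6·5+5·2=40≤41, objective 31.
(u,v)=(6,0): 1·6+5·0=6≤20, 6·6+5·0=36≤41, objective 30.
The best lattice point is (6,1), giving 33.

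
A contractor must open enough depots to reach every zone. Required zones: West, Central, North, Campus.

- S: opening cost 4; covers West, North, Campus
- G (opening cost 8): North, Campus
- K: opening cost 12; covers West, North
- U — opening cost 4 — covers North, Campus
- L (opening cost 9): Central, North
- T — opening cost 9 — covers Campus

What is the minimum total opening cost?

Choose S and L: together they cover West, Central, North, Campus — every zone.
Total opening cost: 4 + 9 = 13.
No cover costs less than 13.

13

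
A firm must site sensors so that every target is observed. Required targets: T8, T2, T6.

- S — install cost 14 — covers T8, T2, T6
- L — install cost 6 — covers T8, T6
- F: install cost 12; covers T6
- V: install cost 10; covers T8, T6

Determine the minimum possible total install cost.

14

The greedy cost-per-new-target heuristic would pick L and S for 20, but a cheaper cover exists.
S alone covers T8, T2, T6 — every target.
Total install cost: 14.
No cover costs less than 14.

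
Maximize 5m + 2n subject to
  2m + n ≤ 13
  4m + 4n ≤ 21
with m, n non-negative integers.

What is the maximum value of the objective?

Relaxing integrality, the LP optimum is 26.25 at (m,n) = (5.25, 0), which is not an integer point.
(m,n)=(5,0): 2·5+1·0=10≤13, 4·5+4·0=20≤21, objective 25.
(m,n)=(4,1): 2·4+1·1=9≤13, 4·4+4·1=20≤21, objective 22.
No feasible integer point exceeds 25.

25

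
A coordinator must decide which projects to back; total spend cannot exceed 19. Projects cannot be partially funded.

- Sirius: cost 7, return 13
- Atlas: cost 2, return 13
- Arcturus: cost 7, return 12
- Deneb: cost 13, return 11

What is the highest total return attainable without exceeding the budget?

Treat it as a binary knapsack problem.
Take Sirius, Atlas, and Arcturus: cost 7 + 2 + 7 = 16 ≤ 19, return 13 + 13 + 12 = 38.
No other feasible combination does better.

38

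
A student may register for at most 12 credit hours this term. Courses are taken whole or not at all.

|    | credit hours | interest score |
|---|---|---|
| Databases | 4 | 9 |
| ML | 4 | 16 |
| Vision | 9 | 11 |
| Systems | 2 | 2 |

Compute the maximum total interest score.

Allowing fractional choices, the relaxed optimum would be about 29.9, but courses are indivisible.
Databases + ML + Systems: credit hours 4 + 4 + 2 = 10 ≤ 12, interest score 9 + 16 + 2 = 27.
ML + Systems: credit hours 4 + 2 = 6 ≤ 12, interest score 16 + 2 = 18.
Databases + ML: credit hours 4 + 4 = 8 ≤ 12, interest score 9 + 16 = 25.
Best is Databases, ML, and Systems with total interest score 27.

27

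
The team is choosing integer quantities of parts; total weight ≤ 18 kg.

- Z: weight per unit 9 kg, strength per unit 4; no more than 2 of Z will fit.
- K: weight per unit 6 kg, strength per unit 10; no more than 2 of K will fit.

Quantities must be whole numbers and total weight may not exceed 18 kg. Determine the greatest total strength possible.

20

Take 2×K: weight 12 ≤ 18, strength 2·10 = 20.
K has the best ratio (10/6) and is taken to its limit of 2; remaining capacity is filled optimally with the others.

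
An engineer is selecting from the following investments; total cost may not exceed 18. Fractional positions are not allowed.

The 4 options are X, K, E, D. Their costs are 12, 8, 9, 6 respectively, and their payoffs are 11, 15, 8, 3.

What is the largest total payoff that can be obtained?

Take K and E: cost 8 + 9 = 17 ≤ 18, payoff 15 + 8 = 23.
No other feasible combination does better.

23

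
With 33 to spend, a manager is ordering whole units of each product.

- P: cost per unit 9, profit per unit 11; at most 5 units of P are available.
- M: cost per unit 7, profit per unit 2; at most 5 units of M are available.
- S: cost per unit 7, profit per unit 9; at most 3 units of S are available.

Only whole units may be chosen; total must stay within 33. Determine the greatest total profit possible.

40

S has the best ratio (9/7); taking only S gives at most 3×9 = 27 (stopped by the supply cap of 3).
Mixing does better — 2×P and 2×S: cost 32 ≤ 33, profit 2·11 + 2·9 = 40.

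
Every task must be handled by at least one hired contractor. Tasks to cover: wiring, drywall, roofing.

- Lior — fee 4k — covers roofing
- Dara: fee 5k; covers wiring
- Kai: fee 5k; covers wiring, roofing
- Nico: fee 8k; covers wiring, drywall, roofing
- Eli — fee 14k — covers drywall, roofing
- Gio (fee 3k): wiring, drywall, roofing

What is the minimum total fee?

Gio alone covers wiring, drywall, roofing — every task.
Total fee: 3.
No cover costs less than 3.

3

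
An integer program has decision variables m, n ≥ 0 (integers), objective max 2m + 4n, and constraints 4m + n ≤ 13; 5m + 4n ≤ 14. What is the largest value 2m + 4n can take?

12

(m,n)=(0,3): 4·0+1·3=3≤13, 5·0+4·3=12≤14, objective 12.
(m,n)=(1,2): 4·1+1·2=6≤13, 5·1+4·2=13≤14, objective 10.
Maximum is 12 at (m,n)=(0,3).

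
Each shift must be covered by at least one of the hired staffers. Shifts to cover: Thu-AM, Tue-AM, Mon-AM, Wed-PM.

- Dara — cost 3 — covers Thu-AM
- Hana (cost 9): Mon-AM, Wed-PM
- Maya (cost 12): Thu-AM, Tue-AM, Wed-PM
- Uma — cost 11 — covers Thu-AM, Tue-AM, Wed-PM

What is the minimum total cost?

20

The greedy cost-per-new-shift heuristic would pick Dara, Hana, and Uma for 23, but a cheaper cover exists.
Choose Hana and Uma: together they cover Thu-AM, Tue-AM, Mon-AM, Wed-PM — every shift.
Total cost: 9 + 11 = 20.
No cover costs less than 20.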